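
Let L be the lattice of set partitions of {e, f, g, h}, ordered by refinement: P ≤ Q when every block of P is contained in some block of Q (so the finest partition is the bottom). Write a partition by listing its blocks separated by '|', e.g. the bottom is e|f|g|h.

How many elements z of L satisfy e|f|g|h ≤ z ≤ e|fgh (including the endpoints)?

The interval [e|f|g|h, e|fgh] = {e|fgh, e|fg|h, e|fh|g, e|f|gh, e|f|g|h}, which has 5 elements.

5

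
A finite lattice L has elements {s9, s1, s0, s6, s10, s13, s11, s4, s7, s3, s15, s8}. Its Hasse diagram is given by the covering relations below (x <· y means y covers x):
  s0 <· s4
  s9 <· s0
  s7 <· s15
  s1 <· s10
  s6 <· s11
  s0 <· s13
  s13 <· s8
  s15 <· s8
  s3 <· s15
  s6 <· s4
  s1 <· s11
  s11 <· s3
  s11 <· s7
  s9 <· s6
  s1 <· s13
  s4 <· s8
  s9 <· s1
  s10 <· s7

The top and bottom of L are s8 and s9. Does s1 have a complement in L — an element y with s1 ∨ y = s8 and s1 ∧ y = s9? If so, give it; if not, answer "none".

Need y with s1 ∨ y = s8 and s1 ∧ y = s9.
Checking each element gives: s4.

s4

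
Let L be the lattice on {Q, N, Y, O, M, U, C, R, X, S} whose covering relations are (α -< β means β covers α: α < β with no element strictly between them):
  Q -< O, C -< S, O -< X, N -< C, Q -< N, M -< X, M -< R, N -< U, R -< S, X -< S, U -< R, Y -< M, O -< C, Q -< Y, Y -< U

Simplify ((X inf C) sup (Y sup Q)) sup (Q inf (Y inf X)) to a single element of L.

X ∧ C = O
Y ∨ Q = Y
O ∨ Y = X
Y ∧ X = Y
Q ∧ Y = Q
X ∨ Q = X

X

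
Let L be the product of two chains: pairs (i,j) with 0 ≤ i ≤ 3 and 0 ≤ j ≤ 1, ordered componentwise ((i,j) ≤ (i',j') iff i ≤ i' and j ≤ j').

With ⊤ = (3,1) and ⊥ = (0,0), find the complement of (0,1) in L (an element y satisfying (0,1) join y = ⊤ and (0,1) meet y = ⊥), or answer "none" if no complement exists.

Need y with (0,1) ∨ y = (3,1) and (0,1) ∧ y = (0,0).
Checking each element gives: (3,0).

(3,0)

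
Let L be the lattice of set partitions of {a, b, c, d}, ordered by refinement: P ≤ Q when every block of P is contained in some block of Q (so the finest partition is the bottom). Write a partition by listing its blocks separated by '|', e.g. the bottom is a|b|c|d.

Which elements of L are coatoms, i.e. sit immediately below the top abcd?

abc|d, abd|c, ab|cd, acd|b, ac|bd, ad|bc, a|bcd

The coatoms are exactly the elements covered by abcd: abc|d, abd|c, ab|cd, acd|b, ac|bd, ad|bc, a|bcd.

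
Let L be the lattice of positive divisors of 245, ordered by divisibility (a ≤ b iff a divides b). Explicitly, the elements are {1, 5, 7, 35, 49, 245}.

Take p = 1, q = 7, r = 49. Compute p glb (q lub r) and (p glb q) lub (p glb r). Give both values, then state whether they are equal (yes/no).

q lub r = 49, so p glb (q lub r) = 1 glb 49 = 1.
p glb q = 1 and p glb r = 1, so (p glb q) lub (p glb r) = 1 lub 1 = 1.
Equal: yes.

1; 1; yes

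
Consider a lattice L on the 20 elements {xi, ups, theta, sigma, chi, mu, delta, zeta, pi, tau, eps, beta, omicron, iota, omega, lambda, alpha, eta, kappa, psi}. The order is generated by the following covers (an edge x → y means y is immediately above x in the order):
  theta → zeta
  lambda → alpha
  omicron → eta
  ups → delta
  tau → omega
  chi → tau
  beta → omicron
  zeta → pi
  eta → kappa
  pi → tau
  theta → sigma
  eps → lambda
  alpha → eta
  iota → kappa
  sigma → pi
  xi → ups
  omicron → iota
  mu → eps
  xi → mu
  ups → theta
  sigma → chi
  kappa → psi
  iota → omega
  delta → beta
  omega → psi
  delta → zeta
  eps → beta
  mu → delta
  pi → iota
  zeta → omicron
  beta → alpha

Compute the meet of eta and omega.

omicron

Common lower bounds of {eta, omega}: beta, delta, eps, mu, omicron, theta, ups, xi, zeta.
The greatest among these is omicron.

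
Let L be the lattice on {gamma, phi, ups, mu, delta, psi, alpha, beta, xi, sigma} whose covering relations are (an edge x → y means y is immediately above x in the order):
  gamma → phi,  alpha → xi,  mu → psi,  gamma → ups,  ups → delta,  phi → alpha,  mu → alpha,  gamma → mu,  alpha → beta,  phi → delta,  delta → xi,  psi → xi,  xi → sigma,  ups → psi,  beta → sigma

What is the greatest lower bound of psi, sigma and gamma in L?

gamma

Common lower bounds of {psi, sigma, gamma}: gamma.
The greatest among these is gamma.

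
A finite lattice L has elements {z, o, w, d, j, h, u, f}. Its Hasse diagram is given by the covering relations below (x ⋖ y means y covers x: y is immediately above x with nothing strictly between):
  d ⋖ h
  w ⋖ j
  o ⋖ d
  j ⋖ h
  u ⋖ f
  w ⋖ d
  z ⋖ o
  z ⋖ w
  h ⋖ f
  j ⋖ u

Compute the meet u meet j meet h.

Common lower bounds of {u, j, h}: j, w, z.
The greatest among these is j.

j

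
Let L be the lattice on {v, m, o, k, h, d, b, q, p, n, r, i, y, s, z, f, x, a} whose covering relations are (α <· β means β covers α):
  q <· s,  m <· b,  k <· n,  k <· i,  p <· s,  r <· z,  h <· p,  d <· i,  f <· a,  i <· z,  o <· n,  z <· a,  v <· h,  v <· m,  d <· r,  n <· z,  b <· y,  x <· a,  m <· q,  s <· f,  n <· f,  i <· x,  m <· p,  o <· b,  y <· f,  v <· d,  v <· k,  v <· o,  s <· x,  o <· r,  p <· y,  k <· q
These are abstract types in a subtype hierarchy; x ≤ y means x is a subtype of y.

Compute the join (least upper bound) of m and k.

q

Common upper bounds of {m, k}: a, f, q, s, x.
The least among these is q.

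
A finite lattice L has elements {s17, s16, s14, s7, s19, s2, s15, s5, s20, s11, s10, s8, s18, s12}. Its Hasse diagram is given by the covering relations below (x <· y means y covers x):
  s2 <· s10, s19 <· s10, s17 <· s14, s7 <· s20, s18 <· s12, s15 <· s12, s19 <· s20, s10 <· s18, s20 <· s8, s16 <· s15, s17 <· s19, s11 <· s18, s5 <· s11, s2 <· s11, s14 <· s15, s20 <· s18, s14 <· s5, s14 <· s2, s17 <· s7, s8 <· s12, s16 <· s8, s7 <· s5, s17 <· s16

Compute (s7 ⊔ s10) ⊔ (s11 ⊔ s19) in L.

s18

s7 ∨ s10 = s18
s11 ∨ s19 = s18
s18 ∨ s18 = s18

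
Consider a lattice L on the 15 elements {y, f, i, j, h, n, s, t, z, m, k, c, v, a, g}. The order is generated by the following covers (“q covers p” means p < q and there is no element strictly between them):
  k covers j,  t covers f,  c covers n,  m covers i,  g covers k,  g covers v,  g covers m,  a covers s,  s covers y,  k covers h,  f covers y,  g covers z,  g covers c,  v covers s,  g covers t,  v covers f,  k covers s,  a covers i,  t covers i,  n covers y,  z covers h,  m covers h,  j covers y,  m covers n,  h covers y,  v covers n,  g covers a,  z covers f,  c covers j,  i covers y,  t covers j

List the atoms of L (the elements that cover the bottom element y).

f, h, i, j, n, s

The atoms are exactly the elements that cover y: f, h, i, j, n, s.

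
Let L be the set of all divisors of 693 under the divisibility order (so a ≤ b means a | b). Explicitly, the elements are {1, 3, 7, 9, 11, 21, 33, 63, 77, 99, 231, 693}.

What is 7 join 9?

In the divisibility order, the join is the least common multiple: lcm(7, 9) = 63.

63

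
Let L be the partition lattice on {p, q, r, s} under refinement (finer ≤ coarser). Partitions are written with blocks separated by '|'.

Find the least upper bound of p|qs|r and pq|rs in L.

Common upper bounds of {p|qs|r, pq|rs}: pqrs.
The least among these is pqrs.

pqrs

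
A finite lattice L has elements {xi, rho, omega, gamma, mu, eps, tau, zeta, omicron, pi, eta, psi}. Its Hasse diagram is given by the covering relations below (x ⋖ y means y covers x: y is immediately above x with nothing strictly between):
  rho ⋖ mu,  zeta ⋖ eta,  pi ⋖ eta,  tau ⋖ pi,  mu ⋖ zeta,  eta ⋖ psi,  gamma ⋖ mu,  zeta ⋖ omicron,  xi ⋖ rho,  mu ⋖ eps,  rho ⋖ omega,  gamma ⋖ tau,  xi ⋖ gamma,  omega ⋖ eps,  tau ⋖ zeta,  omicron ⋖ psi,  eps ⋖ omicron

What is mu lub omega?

Common upper bounds of {mu, omega}: eps, omicron, psi.
The least among these is eps.

eps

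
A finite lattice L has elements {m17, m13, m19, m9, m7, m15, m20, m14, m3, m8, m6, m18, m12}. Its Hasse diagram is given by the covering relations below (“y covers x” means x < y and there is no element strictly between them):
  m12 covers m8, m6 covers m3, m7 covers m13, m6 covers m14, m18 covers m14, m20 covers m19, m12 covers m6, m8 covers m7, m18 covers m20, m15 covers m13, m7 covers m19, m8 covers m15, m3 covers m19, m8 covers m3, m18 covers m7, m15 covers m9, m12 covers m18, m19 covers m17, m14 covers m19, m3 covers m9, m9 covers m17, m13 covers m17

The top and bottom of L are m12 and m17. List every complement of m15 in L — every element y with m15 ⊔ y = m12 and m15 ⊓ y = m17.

m14, m20

Need y with m15 ∨ y = m12 and m15 ∧ y = m17.
Checking each element gives: m14, m20.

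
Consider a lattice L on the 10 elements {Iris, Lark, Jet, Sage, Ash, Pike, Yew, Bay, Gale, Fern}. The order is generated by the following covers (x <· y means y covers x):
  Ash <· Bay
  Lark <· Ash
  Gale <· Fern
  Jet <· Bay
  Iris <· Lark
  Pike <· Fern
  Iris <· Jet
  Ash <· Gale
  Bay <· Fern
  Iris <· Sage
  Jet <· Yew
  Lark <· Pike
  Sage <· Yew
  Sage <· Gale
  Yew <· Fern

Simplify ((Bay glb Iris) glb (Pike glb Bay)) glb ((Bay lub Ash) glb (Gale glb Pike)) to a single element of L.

Bay ∧ Iris = Iris
Pike ∧ Bay = Lark
Iris ∧ Lark = Iris
Bay ∨ Ash = Bay
Gale ∧ Pike = Lark
Bay ∧ Lark = Lark
Iris ∧ Lark = Iris

Iris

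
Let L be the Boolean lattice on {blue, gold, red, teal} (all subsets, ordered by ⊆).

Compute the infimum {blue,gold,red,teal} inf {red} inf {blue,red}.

{red}

Under ⊆, meet is intersection: {blue,gold,red,teal} ∩ {red} ∩ {blue,red} = {red}.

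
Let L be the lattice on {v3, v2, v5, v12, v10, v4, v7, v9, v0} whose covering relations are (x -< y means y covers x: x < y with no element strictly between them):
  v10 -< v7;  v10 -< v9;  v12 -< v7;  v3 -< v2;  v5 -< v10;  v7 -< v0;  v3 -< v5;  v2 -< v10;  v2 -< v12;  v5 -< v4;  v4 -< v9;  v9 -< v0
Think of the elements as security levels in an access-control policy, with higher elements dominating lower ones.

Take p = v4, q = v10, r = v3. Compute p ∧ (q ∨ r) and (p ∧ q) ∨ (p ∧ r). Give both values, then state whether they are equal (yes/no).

q ∨ r = v10, so p ∧ (q ∨ r) = v4 ∧ v10 = v5.
p ∧ q = v5 and p ∧ r = v3, so (p ∧ q) ∨ (p ∧ r) = v5 ∨ v3 = v5.
Equal: yes.

v5; v5; yes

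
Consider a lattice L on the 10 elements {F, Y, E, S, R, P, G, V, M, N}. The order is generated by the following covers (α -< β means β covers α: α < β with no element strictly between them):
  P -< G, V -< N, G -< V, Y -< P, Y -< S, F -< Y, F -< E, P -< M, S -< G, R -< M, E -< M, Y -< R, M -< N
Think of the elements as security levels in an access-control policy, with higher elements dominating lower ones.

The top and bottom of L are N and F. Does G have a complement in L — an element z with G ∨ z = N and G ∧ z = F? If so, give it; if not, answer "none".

Need z with G ∨ z = N and G ∧ z = F.
Checking each element gives: E.

E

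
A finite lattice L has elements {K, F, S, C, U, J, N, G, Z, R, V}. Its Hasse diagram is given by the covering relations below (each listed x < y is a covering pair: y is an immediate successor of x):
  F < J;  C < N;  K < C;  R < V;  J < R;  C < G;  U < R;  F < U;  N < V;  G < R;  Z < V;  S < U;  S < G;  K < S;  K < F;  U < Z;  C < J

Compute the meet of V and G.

G

Common lower bounds of {V, G}: C, G, K, S.
The greatest among these is G.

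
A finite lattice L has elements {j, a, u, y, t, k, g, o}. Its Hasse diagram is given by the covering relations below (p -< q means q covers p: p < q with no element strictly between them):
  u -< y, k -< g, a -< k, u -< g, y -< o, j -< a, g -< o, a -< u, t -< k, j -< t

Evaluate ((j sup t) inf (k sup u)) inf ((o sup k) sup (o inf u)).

j ∨ t = t
k ∨ u = g
t ∧ g = t
o ∨ k = o
o ∧ u = u
o ∨ u = o
t ∧ o = t

t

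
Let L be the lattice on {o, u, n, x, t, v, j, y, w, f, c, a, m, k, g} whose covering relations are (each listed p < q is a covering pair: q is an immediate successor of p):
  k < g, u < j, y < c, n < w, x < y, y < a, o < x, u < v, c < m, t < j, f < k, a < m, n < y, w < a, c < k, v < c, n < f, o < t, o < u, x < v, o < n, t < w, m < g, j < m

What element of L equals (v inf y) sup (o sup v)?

v

v ∧ y = x
o ∨ v = v
x ∨ v = v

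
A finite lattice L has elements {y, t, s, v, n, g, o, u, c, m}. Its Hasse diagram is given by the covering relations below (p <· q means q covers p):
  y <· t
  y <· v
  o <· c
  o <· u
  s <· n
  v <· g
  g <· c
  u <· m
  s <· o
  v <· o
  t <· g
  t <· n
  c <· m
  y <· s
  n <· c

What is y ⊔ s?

Common upper bounds of {y, s}: c, m, n, o, s, u.
The least among these is s.

s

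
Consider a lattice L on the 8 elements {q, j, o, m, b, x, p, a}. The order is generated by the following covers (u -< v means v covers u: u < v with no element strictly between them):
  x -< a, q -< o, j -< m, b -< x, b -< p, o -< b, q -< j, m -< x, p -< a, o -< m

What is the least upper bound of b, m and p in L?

a

Common upper bounds of {b, m, p}: a.
The least among these is a.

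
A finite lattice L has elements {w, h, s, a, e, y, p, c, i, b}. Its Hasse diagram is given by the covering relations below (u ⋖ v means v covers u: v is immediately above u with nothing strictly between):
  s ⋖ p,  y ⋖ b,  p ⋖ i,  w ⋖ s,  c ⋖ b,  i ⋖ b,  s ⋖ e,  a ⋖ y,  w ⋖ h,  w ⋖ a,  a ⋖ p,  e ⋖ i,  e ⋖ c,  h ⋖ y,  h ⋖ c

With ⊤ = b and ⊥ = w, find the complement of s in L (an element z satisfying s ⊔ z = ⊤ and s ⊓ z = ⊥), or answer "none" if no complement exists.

Need z with s ∨ z = b and s ∧ z = w.
Checking each element gives: y.

y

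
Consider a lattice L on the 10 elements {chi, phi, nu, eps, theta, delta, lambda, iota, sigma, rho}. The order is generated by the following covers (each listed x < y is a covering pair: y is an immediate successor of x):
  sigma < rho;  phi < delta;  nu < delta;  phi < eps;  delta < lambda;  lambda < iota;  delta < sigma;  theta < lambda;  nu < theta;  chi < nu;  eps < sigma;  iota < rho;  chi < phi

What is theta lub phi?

lambda

Common upper bounds of {theta, phi}: iota, lambda, rho.
The least among these is lambda.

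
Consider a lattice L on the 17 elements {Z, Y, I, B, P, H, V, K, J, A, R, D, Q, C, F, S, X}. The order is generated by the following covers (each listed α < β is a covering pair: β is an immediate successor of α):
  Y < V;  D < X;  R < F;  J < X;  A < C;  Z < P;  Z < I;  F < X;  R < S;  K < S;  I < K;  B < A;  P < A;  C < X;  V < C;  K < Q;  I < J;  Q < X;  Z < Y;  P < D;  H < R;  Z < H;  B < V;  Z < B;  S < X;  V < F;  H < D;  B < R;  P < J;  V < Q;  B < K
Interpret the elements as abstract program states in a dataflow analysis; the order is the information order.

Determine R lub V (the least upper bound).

F

Common upper bounds of {R, V}: F, X.
The least among these is F.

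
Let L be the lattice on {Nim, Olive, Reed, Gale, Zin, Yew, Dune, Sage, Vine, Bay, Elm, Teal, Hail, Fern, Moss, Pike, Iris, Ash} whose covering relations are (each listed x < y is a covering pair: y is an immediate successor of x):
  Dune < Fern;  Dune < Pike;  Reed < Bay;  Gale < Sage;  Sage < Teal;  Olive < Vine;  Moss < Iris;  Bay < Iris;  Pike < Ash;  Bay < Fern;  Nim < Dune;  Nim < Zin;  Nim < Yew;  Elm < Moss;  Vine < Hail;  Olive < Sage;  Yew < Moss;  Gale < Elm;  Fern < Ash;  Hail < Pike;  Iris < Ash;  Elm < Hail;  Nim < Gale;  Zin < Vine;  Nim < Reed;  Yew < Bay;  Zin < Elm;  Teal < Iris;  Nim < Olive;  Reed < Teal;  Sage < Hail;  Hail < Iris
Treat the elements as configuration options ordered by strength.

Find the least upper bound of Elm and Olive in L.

Common upper bounds of {Elm, Olive}: Ash, Hail, Iris, Pike.
The least among these is Hail.

Hail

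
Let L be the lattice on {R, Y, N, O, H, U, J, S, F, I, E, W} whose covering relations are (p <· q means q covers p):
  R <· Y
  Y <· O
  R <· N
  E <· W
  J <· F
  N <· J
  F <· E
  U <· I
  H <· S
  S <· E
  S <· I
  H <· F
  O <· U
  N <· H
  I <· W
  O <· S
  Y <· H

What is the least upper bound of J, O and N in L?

Common upper bounds of {J, O, N}: E, W.
The least among these is E.

E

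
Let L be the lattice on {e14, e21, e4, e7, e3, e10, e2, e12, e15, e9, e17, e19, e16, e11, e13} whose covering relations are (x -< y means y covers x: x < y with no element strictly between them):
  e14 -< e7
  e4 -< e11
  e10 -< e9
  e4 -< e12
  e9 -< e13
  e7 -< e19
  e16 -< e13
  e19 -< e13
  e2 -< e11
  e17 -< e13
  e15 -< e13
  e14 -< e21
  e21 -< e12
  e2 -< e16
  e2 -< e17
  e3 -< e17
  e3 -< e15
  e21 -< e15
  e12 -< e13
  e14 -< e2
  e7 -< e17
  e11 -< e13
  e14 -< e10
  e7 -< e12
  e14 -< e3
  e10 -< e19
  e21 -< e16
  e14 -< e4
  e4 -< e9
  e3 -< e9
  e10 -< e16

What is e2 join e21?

e16

Common upper bounds of {e2, e21}: e13, e16.
The least among these is e16.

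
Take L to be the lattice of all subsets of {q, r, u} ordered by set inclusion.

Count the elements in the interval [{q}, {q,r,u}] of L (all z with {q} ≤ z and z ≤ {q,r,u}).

4

The interval [{q}, {q,r,u}] = {{q,r,u}, {q,r}, {q,u}, {q}}, which has 4 elements.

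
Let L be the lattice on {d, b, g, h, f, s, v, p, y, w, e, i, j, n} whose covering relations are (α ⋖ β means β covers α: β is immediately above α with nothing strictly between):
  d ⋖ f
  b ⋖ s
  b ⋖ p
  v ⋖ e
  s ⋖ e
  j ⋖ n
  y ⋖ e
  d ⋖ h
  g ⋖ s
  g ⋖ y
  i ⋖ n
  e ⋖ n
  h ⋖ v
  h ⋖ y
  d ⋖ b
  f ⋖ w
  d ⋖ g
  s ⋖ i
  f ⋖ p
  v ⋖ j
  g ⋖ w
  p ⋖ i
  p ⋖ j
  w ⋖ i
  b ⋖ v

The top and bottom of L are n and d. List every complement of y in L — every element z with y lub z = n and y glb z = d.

Need z with y ∨ z = n and y ∧ z = d.
Checking each element gives: f, p.

f, p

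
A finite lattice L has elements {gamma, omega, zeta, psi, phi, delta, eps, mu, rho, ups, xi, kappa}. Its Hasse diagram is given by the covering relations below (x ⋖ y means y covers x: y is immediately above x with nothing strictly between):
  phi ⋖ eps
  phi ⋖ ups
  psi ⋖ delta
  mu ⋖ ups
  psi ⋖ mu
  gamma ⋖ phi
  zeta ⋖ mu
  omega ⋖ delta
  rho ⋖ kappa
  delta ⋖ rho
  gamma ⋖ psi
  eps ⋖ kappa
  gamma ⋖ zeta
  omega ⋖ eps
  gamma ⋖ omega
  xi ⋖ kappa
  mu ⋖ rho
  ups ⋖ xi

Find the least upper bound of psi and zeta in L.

mu

Common upper bounds of {psi, zeta}: kappa, mu, rho, ups, xi.
The least among these is mu.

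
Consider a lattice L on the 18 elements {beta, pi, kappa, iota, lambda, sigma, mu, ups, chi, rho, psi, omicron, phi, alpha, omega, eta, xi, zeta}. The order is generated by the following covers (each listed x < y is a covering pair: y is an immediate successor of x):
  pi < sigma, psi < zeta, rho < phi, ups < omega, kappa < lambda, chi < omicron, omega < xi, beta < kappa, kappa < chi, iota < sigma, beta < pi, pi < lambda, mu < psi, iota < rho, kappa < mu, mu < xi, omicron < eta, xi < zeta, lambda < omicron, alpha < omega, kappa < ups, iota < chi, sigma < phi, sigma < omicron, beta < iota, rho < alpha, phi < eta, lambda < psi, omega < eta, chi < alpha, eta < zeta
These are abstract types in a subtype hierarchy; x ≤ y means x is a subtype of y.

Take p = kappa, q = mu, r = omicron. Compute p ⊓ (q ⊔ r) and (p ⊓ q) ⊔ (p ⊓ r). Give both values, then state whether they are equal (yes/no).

q ⊔ r = zeta, so p ⊓ (q ⊔ r) = kappa ⊓ zeta = kappa.
p ⊓ q = kappa and p ⊓ r = kappa, so (p ⊓ q) ⊔ (p ⊓ r) = kappa ⊔ kappa = kappa.
Equal: yes.

kappa; kappa; yes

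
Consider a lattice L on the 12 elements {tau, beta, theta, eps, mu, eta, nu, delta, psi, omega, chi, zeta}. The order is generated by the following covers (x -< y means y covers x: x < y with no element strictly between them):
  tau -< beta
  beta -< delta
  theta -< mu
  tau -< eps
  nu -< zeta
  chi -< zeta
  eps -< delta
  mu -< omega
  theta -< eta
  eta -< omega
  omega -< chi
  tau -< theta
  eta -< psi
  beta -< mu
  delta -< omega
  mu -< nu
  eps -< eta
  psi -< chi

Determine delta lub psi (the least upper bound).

Common upper bounds of {delta, psi}: chi, zeta.
The least among these is chi.

chi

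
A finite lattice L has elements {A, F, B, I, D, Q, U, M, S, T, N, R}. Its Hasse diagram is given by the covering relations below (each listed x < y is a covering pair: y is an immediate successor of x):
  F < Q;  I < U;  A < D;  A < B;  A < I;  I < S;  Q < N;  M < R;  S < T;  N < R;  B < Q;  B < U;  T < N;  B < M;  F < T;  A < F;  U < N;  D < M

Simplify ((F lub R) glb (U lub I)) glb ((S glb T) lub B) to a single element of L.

U

F ∨ R = R
U ∨ I = U
R ∧ U = U
S ∧ T = S
S ∨ B = N
U ∧ N = U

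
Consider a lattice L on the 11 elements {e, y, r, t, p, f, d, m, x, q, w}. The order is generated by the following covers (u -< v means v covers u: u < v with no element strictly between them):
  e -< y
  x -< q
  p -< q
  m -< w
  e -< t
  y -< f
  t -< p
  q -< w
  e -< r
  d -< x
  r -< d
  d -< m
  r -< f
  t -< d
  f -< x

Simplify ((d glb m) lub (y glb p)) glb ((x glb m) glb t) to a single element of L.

t

d ∧ m = d
y ∧ p = e
d ∨ e = d
x ∧ m = d
d ∧ t = t
d ∧ t = t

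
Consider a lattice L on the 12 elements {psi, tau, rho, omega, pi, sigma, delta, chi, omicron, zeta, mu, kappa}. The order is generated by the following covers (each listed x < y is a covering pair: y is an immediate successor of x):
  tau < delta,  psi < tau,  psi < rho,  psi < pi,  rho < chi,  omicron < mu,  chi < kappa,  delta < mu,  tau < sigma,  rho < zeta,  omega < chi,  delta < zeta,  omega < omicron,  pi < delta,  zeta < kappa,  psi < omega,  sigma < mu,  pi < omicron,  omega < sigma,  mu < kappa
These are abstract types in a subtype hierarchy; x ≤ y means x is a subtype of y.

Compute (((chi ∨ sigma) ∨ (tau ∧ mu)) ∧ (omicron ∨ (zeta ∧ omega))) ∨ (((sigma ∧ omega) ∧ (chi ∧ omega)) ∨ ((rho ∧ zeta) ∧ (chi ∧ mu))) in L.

omicron

chi ∨ sigma = kappa
tau ∧ mu = tau
kappa ∨ tau = kappa
zeta ∧ omega = psi
omicron ∨ psi = omicron
kappa ∧ omicron = omicron
sigma ∧ omega = omega
chi ∧ omega = omega
omega ∧ omega = omega
rho ∧ zeta = rho
chi ∧ mu = omega
rho ∧ omega = psi
omega ∨ psi = omega
omicron ∨ omega = omicron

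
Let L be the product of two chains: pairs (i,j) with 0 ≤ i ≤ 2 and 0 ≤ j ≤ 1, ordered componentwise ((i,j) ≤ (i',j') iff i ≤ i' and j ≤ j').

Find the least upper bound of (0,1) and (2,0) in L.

In a product of chains, the join is componentwise max, giving (2,1).

(2,1)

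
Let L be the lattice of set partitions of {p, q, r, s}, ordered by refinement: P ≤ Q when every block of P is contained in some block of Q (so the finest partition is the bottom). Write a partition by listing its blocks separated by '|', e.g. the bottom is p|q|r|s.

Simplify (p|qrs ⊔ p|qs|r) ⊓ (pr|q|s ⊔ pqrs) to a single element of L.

p|qrs ∨ p|qs|r = p|qrs
pr|q|s ∨ pqrs = pqrs
p|qrs ∧ pqrs = p|qrs

p|qrs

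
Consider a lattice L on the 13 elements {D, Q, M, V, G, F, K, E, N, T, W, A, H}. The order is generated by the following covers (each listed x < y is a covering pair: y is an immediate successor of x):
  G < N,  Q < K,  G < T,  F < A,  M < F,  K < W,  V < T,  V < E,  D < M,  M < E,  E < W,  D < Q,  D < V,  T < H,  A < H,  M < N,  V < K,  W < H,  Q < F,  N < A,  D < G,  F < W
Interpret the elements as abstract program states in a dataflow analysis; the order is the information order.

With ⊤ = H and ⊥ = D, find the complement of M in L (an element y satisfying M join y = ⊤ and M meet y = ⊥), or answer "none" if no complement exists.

T

Need y with M ∨ y = H and M ∧ y = D.
Checking each element gives: T.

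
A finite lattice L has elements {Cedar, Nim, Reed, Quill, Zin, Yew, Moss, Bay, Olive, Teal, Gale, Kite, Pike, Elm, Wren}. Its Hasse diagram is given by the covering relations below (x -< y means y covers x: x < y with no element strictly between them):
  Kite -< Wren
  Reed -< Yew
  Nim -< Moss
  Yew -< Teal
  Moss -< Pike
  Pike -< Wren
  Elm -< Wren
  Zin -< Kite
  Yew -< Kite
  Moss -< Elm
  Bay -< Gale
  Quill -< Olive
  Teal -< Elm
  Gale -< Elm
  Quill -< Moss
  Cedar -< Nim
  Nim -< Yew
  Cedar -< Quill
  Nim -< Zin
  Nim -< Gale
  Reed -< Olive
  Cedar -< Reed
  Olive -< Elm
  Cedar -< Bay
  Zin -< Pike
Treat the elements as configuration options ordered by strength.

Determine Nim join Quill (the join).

Moss

Common upper bounds of {Nim, Quill}: Elm, Moss, Pike, Wren.
The least among these is Moss.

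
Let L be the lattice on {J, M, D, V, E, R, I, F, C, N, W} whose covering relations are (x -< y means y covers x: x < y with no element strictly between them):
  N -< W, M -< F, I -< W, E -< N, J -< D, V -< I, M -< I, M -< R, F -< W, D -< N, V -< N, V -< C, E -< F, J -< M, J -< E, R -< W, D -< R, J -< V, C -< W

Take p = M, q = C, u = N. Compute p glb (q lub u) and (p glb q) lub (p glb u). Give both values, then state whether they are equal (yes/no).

q lub u = W, so p glb (q lub u) = M glb W = M.
p glb q = J and p glb u = J, so (p glb q) lub (p glb u) = J lub J = J.
Equal: no.

M; J; no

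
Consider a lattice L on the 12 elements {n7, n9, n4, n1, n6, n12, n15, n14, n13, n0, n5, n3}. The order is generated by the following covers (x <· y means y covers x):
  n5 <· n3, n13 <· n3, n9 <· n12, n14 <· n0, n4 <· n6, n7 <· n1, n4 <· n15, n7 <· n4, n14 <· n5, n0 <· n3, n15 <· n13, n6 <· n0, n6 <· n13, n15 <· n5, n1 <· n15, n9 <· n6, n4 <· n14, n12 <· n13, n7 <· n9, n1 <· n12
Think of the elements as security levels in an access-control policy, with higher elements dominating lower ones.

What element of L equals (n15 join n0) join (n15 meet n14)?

n3

n15 ∨ n0 = n3
n15 ∧ n14 = n4
n3 ∨ n4 = n3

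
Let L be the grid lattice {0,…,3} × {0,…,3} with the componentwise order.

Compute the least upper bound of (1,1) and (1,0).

In a product of chains, the join is componentwise max, giving (1,1).

(1,1)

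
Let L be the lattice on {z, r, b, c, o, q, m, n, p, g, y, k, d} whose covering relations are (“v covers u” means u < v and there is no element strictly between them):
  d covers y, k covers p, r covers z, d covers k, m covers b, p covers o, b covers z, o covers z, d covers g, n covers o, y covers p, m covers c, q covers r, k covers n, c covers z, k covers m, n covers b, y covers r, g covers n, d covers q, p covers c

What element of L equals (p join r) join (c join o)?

y

p ∨ r = y
c ∨ o = p
y ∨ p = y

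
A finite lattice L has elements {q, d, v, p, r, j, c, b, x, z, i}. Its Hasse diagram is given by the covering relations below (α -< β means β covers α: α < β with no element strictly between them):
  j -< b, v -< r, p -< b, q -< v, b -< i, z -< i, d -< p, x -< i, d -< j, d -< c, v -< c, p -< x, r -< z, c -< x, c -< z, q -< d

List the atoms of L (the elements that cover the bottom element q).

d, v

The atoms are exactly the elements that cover q: d, v.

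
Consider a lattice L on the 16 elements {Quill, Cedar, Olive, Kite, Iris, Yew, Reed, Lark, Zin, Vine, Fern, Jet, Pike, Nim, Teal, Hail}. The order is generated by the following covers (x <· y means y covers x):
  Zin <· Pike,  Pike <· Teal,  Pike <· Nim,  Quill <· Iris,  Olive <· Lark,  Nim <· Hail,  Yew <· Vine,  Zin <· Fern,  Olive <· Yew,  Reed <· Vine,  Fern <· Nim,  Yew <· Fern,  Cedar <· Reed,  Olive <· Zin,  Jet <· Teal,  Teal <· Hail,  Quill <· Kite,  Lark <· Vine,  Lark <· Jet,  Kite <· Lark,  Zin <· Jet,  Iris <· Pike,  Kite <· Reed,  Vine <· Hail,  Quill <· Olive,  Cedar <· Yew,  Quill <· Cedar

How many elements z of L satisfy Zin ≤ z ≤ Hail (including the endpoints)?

The interval [Zin, Hail] = {Fern, Hail, Jet, Nim, Pike, Teal, Zin}, which has 7 elements.

7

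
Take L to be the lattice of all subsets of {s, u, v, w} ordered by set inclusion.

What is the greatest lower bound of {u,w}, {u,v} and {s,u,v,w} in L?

Common lower bounds of {{u,w}, {u,v}, {s,u,v,w}}: {u}, {}.
The greatest among these is {u}.

{u}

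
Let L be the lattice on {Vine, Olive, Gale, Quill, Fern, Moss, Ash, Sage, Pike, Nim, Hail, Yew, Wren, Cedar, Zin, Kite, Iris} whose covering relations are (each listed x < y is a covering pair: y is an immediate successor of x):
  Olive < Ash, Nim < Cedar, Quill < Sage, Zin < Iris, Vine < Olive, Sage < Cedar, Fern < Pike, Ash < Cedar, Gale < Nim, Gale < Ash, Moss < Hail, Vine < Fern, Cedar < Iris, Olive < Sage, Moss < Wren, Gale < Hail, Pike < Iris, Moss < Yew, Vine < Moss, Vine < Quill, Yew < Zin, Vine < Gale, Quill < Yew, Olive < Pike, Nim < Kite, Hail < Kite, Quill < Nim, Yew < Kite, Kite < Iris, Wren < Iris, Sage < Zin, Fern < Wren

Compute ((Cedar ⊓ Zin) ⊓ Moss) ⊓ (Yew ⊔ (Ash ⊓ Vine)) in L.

Cedar ∧ Zin = Sage
Sage ∧ Moss = Vine
Ash ∧ Vine = Vine
Yew ∨ Vine = Yew
Vine ∧ Yew = Vine

Vine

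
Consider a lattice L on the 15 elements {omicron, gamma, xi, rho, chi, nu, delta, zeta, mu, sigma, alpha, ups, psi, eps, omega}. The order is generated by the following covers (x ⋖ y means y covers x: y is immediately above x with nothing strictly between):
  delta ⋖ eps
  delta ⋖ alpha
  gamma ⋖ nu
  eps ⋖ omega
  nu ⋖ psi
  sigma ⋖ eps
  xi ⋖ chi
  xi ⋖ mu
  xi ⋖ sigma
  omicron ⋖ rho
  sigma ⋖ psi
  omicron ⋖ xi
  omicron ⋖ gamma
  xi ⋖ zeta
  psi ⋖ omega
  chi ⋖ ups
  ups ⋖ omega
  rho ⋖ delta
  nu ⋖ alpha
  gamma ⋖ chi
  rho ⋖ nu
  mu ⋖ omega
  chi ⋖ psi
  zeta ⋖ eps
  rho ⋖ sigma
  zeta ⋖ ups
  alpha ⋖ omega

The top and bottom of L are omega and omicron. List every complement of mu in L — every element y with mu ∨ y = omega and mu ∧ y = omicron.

alpha, delta, gamma, nu, rho

Need y with mu ∨ y = omega and mu ∧ y = omicron.
Checking each element gives: alpha, delta, gamma, nu, rho.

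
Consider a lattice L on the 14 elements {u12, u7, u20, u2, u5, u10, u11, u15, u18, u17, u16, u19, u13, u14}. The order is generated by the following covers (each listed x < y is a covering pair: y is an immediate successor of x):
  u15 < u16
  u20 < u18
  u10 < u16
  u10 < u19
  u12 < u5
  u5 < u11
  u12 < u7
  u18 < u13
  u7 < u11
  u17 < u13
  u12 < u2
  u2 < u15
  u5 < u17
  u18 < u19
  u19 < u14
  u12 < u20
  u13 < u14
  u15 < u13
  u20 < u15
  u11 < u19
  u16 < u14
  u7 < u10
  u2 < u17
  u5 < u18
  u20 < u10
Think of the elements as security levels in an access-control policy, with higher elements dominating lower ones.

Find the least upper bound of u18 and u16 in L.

u14

Common upper bounds of {u18, u16}: u14.
The least among these is u14.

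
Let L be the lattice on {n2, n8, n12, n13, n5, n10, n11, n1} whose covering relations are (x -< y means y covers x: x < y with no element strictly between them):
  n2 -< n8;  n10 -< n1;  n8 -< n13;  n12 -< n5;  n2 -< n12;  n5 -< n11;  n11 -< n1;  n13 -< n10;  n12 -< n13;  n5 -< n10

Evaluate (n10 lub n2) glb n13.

n10 ∨ n2 = n10
n10 ∧ n13 = n13

n13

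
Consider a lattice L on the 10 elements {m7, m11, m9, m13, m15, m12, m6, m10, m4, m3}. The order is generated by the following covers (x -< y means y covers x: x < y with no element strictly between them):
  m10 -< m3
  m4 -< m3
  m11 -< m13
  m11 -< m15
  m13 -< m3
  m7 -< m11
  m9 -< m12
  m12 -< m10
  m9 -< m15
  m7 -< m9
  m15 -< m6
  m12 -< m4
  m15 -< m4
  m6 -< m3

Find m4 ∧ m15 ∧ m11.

m11

Common lower bounds of {m4, m15, m11}: m11, m7.
The greatest among these is m11.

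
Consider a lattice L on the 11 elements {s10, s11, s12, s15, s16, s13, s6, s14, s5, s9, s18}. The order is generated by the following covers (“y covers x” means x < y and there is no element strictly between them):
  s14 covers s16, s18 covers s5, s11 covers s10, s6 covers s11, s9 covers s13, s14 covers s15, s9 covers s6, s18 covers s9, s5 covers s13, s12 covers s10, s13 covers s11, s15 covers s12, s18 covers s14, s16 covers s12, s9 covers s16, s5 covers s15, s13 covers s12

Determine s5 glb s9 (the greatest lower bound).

s13

Common lower bounds of {s5, s9}: s10, s11, s12, s13.
The greatest among these is s13.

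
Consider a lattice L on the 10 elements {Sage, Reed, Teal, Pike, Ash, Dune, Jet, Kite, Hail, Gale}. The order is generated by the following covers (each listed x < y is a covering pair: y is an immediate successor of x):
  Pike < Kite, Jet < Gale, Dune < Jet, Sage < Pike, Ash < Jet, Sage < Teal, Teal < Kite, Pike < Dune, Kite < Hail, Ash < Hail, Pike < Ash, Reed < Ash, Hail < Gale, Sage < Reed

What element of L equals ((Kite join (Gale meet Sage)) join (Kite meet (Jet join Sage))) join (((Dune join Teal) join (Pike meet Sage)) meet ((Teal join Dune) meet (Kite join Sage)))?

Gale ∧ Sage = Sage
Kite ∨ Sage = Kite
Jet ∨ Sage = Jet
Kite ∧ Jet = Pike
Kite ∨ Pike = Kite
Dune ∨ Teal = Gale
Pike ∧ Sage = Sage
Gale ∨ Sage = Gale
Teal ∨ Dune = Gale
Kite ∨ Sage = Kite
Gale ∧ Kite = Kite
Gale ∧ Kite = Kite
Kite ∨ Kite = Kite

Kite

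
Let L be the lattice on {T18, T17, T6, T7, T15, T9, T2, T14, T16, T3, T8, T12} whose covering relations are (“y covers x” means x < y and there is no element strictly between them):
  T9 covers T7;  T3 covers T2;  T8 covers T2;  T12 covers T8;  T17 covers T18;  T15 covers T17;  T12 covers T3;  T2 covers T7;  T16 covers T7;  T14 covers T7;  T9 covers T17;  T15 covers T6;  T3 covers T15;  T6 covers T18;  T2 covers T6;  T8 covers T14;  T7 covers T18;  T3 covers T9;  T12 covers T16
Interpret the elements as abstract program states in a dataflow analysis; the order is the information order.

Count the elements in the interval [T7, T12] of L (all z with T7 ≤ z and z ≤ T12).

8

The interval [T7, T12] = {T12, T14, T16, T2, T3, T7, T8, T9}, which has 8 elements.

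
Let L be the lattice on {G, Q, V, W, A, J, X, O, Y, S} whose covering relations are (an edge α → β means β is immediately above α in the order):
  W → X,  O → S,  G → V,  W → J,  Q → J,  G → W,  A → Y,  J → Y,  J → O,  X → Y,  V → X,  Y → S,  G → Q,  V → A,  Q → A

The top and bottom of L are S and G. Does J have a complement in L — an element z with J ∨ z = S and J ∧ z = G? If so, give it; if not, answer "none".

none

For every candidate z, either J ∨ z ≠ S or J ∧ z ≠ G; no complement exists.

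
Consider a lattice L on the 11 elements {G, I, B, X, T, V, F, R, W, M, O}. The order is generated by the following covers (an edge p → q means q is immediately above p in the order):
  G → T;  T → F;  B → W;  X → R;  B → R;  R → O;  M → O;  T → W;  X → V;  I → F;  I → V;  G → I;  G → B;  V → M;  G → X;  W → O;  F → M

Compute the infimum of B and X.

G

Common lower bounds of {B, X}: G.
The greatest among these is G.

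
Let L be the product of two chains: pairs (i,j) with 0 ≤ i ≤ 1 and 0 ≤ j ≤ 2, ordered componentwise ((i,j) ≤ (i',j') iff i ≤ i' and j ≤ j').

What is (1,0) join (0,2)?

(1,2)

In a product of chains, the join is componentwise max, giving (1,2).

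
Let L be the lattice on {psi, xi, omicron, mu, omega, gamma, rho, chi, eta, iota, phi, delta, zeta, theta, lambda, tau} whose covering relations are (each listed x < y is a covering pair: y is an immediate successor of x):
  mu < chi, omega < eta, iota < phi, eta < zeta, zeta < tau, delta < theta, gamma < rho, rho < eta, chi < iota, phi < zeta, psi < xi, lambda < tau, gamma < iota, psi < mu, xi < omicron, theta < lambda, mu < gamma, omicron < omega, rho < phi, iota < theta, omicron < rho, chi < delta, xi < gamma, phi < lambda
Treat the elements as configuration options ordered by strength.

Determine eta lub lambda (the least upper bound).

Common upper bounds of {eta, lambda}: tau.
The least among these is tau.

tau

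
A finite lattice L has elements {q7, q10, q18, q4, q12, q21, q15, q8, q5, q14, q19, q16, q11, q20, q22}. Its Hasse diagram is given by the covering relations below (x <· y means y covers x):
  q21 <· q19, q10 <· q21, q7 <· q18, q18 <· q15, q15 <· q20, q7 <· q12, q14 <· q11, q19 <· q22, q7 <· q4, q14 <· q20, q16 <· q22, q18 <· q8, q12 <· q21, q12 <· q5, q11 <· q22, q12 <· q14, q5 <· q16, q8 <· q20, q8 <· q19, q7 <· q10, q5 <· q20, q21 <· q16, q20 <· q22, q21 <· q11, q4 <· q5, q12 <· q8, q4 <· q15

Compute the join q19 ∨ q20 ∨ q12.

Common upper bounds of {q19, q20, q12}: q22.
The least among these is q22.

q22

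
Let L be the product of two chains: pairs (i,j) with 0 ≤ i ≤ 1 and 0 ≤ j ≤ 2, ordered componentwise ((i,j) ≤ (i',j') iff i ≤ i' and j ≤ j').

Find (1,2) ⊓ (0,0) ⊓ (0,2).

Common lower bounds of {(1,2), (0,0), (0,2)}: (0,0).
The greatest among these is (0,0).

(0,0)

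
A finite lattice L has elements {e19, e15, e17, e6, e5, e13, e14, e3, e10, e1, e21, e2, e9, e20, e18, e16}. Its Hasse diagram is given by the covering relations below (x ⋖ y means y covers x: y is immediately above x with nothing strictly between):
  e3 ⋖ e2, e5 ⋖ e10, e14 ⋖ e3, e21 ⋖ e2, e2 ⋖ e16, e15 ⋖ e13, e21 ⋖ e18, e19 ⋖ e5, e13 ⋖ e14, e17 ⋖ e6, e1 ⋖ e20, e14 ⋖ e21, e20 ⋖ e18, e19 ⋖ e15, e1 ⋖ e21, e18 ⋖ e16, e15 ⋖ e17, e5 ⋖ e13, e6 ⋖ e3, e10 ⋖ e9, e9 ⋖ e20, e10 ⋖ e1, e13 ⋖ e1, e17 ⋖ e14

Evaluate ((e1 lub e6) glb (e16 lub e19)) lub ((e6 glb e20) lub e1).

e2

e1 ∨ e6 = e2
e16 ∨ e19 = e16
e2 ∧ e16 = e2
e6 ∧ e20 = e15
e15 ∨ e1 = e1
e2 ∨ e1 = e2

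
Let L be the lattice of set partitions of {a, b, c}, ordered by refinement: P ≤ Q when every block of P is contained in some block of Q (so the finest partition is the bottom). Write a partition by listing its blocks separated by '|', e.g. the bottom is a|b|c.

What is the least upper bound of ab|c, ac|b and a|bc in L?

abc

Common upper bounds of {ab|c, ac|b, a|bc}: abc.
The least among these is abc.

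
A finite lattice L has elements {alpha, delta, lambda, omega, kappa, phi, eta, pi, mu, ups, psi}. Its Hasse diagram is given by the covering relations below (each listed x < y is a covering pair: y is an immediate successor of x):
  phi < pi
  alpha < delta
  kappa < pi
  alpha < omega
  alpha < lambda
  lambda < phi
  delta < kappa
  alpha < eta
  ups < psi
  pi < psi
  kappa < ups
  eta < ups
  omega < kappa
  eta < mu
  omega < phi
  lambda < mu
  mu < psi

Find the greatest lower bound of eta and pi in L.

alpha

Common lower bounds of {eta, pi}: alpha.
The greatest among these is alpha.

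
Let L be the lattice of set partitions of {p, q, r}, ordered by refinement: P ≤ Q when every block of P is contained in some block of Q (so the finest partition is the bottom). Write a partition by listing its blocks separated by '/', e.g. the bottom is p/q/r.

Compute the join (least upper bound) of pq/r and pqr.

pqr

The join of pq/r and pqr merges any blocks that overlap across the partitions, giving pqr.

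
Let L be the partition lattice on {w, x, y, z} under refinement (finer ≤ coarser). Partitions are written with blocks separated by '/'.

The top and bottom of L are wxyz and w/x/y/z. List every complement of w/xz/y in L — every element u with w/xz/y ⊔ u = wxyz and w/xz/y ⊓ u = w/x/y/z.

wx/yz, wxy/z, wyz/x, wz/xy

Need u with w/xz/y ∨ u = wxyz and w/xz/y ∧ u = w/x/y/z.
Checking each element gives: wx/yz, wxy/z, wyz/x, wz/xy.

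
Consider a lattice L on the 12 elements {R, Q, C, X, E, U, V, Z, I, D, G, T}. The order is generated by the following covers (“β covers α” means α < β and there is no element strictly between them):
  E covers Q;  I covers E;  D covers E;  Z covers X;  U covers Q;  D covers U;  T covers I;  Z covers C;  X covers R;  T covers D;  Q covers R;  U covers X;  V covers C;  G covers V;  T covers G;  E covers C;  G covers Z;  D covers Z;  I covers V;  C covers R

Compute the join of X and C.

Common upper bounds of {X, C}: D, G, T, Z.
The least among these is Z.

Z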